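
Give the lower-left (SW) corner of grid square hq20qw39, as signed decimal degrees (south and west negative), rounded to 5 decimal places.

70.95417, -34.64167

Field H=7, Q=16: +7·20° lon, +16·10° lat → SW at lon -40°, lat 70°.
Square 2, 0: +2·2° lon, +0·1° lat → SW at lon -36°, lat 70°.
Subsquare q=16, w=22: +16·0.0833333° lon, +22·0.0416667° lat → SW at lon -34.6667°, lat 70.9167°.
Extended square 3, 9: +3·0.00833333° lon, +9·0.00416667° lat → SW at lon -34.6417°, lat 70.9542°.
latitude 70.95417, longitude -34.64167.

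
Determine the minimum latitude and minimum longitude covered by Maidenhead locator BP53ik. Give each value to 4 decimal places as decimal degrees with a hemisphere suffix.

63.4167° N, 149.3333° W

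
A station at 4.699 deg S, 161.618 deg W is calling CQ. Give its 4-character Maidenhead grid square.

Shift to the Maidenhead origin (180°W, 90°S): lon 18.38, lat 85.30.
Field: lon ⌊18.38/20⌋ = 0 → A; lat ⌊85.30/10⌋ = 8 → I.
Square: lon ⌊18.38/2⌋ = 9; lat ⌊5.30/1⌋ = 5.

AI95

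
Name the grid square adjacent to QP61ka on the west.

Longitude subsquare k = 10; −1 → 9 = j.
The latitude characters are unchanged.

QP61ja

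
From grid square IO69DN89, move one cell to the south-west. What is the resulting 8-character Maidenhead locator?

IO69dn78

Longitude extended square 8; −1 → 7.
Latitude extended square 9; −1 → 8.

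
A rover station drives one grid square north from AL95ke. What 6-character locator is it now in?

AL95kf

Latitude subsquare e = 4; +1 → 5 = f.
The longitude characters are unchanged.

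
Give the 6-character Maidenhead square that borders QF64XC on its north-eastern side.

QF74ad

Longitude subsquare x = 23; +1 → 24, wraps to 0 = a, carry into square.
Longitude square 6; +1 → 7.
Latitude subsquare c = 2; +1 → 3 = d.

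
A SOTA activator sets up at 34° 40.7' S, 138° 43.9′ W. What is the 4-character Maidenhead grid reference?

Shift to the Maidenhead origin (180°W, 90°S): lon 41.27, lat 55.32.
Field: 41.27/20 → 2 → C, 55.32/10 → 5 → F; chars CF.
Square: 1.27/2 → 0, 5.32/1 → 5; chars 05.

CF05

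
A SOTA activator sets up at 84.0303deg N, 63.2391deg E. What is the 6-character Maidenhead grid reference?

Shift to the Maidenhead origin (180°W, 90°S): lon 243.2391, lat 174.0303.
Field: 243.2391/20 → 12 → M, 174.0303/10 → 17 → R; chars MR.
Square: 3.2391/2 → 1, 4.0303/1 → 4; chars 14.
Subsquare: 1.2391/0.0833333 → 14 → o, 0.0303/0.0416667 → 0 → a; chars oa.

MR14oa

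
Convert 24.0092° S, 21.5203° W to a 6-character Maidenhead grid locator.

Add 180° to longitude and 90° to latitude: 158.4797, 65.9908.
Field: lon ⌊158.4797/20⌋ = 7 → H; lat ⌊65.9908/10⌋ = 6 → G.
Square: lon ⌊18.4797/2⌋ = 9; lat ⌊5.9908/1⌋ = 5.
Subsquare: lon ⌊0.4797/0.0833333⌋ = 5 → f; lat ⌊0.9908/0.0416667⌋ = 23 → x.

HG95fx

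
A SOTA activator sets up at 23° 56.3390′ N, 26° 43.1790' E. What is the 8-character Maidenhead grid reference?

KL33iw65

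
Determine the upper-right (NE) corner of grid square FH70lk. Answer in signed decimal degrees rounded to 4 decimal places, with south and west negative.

Field F=5, H=7: +5·20° lon, +7·10° lat → SW at lon -80°, lat -20°.
Square 7, 0: +7·2° lon, +0·1° lat → SW at lon -66°, lat -20°.
Subsquare l=11, k=10: +11·0.0833333° lon, +10·0.0416667° lat → SW at lon -65.0833°, lat -19.5833°.
Cell spans 0.0833333° lon × 0.0416667° lat. NE corner is SW corner plus one full cell.
latitude -19.5417, longitude -65.0000.

-19.5417, -65.0000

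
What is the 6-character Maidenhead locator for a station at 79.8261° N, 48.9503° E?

Add 180° to longitude and 90° to latitude: 228.9503, 169.8261.
Field (20°×10°, letters A–R): 228.9503/20 → 11 → L, 169.8261/10 → 16 → Q; chars LQ.
Square (2°×1°, digits 0–9): 8.9503/2 → 4, 9.8261/1 → 9; chars 49.
Subsquare (5′×2.5′, letters a–x): 0.9503/0.0833333 → 11 → l, 0.8261/0.0416667 → 19 → t; chars lt.

LQ49lt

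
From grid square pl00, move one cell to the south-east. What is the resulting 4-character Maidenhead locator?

PK19

Longitude square 0; +1 → 1.
Latitude square 0; −1 → -1, wraps to 9, carry into field.
Latitude field L = 11; −1 → 10 = K.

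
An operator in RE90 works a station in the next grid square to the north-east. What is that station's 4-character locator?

AE01

Longitude square 9; +1 → 10, wraps to 0, carry into field.
Longitude field R = 17; +1 → 18, wraps to 0 = A, wrapping around the antimeridian.
Latitude square 0; +1 → 1.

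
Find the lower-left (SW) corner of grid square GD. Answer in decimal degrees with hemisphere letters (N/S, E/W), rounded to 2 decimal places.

60.00° S, 60.00° W

Field G=6, D=3: +6·20° lon, +3·10° lat → SW at lon -60°, lat -60°.
latitude 60.00° S, longitude 60.00° W.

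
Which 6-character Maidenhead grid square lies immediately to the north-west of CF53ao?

CF43xp

Longitude subsquare a = 0; −1 → -1, wraps to 23 = x, carry into square.
Longitude square 5; −1 → 4.
Latitude subsquare o = 14; +1 → 15 = p.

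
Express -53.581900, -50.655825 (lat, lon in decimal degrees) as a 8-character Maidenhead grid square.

GD46qk10

Shift to the Maidenhead origin (180°W, 90°S): lon 129.34418, lat 36.41810.
Field: 129.34418/20 → 6 → G, 36.41810/10 → 3 → D; chars GD.
Square: 9.34418/2 → 4, 6.41810/1 → 6; chars 46.
Subsquare: 1.34418/0.0833333 → 16 → q, 0.41810/0.0416667 → 10 → k; chars qk.
Extended square: 0.01084/0.00833333 → 1, 0.00143/0.00416667 → 0; chars 10.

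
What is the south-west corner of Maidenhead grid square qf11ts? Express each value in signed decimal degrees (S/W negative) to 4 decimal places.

-38.2500, 143.5833

Field Q=16, F=5: +16·20° lon, +5·10° lat → SW at lon 140°, lat -40°.
Square 1, 1: +1·2° lon, +1·1° lat → SW at lon 142°, lat -39°.
Subsquare t=19, s=18: +19·0.0833333° lon, +18·0.0416667° lat → SW at lon 143.583°, lat -38.25°.
latitude -38.2500, longitude 143.5833.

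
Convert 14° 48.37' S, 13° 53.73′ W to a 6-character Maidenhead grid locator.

Offset from 180°W / 90°S: lon 166.1045°, lat 75.1938°.
Field: 166.1045/20 → 8 → I, 75.1938/10 → 7 → H; chars IH.
Square: 6.1045/2 → 3, 5.1938/1 → 5; chars 35.
Subsquare: 0.1045/0.0833333 → 1 → b, 0.1938/0.0416667 → 4 → e; chars be.

IH35be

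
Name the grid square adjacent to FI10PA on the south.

FH19px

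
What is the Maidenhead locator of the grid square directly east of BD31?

BD41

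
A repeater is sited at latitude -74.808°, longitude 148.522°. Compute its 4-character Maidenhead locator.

Offset from 180°W / 90°S: lon 328.52°, lat 15.19°.
Field: lon ⌊328.52/20⌋ = 16 → Q; lat ⌊15.19/10⌋ = 1 → B.
Square: lon ⌊8.52/2⌋ = 4; lat ⌊5.19/1⌋ = 5.

QB45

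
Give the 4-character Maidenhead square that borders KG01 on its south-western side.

JG90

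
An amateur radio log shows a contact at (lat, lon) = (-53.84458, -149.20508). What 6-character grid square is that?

BD56jd

Shift to the Maidenhead origin (180°W, 90°S): lon 30.7949, lat 36.1554.
Field (20°×10°, letters A–R): 30.7949/20 → 1 → B, 36.1554/10 → 3 → D; chars BD.
Square (2°×1°, digits 0–9): 10.7949/2 → 5, 6.1554/1 → 6; chars 56.
Subsquare (5′×2.5′, letters a–x): 0.7949/0.0833333 → 9 → j, 0.1554/0.0416667 → 3 → d; chars jd.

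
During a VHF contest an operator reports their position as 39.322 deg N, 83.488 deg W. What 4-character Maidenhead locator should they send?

EM89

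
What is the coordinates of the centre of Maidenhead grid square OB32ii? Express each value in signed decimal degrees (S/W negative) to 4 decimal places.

Field O=14, B=1: +14·20° lon, +1·10° lat → SW at lon 100°, lat -80°.
Square 3, 2: +3·2° lon, +2·1° lat → SW at lon 106°, lat -78°.
Subsquare i=8, i=8: +8·0.0833333° lon, +8·0.0416667° lat → SW at lon 106.667°, lat -77.6667°.
Cell spans 0.0833333° lon × 0.0416667° lat. Centre is SW corner plus half of each.
latitude -77.6458, longitude 106.7083.

-77.6458, 106.7083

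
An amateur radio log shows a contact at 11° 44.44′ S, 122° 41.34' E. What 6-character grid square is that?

PH18ig

Shift to the Maidenhead origin (180°W, 90°S): lon 302.6890, lat 78.2593.
Field: lon ⌊302.6890/20⌋ = 15 → P; lat ⌊78.2593/10⌋ = 7 → H.
Square: lon ⌊2.6890/2⌋ = 1; lat ⌊8.2593/1⌋ = 8.
Subsquare: lon ⌊0.6890/0.0833333⌋ = 8 → i; lat ⌊0.2593/0.0416667⌋ = 6 → g.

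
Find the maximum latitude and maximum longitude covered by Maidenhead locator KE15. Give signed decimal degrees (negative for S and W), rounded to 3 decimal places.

Field K=10, E=4: +10·20° lon, +4·10° lat → SW at lon 20°, lat -50°.
Square 1, 5: +1·2° lon, +5·1° lat → SW at lon 22°, lat -45°.
Cell spans 2° lon × 1° lat. NE corner is SW corner plus one full cell.
latitude -44.000, longitude 24.000.

-44.000, 24.000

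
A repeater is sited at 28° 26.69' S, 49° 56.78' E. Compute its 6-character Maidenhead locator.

LG41xn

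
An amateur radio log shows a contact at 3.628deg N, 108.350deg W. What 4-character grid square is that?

DJ53

Offset from 180°W / 90°S: lon 71.65°, lat 93.63°.
Field (20°×10°, letters A–R): 71.65/20 → 3 → D, 93.63/10 → 9 → J; chars DJ.
Square (2°×1°, digits 0–9): 11.65/2 → 5, 3.63/1 → 3; chars 53.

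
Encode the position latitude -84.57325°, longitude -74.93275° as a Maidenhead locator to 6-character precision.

FA25mk

Add 180° to longitude and 90° to latitude: 105.0673, 5.4267.
Field: 105.0673/20 → 5 → F, 5.4267/10 → 0 → A; chars FA.
Square: 5.0673/2 → 2, 5.4267/1 → 5; chars 25.
Subsquare: 1.0673/0.0833333 → 12 → m, 0.4267/0.0416667 → 10 → k; chars mk.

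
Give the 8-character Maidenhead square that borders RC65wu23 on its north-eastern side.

Longitude extended square 2; +1 → 3.
Latitude extended square 3; +1 → 4.

RC65wu34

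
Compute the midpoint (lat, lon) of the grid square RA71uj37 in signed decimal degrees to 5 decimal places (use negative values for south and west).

Field R=17, A=0: +17·20° lon, +0·10° lat → SW at lon 160°, lat -90°.
Square 7, 1: +7·2° lon, +1·1° lat → SW at lon 174°, lat -89°.
Subsquare u=20, j=9: +20·0.0833333° lon, +9·0.0416667° lat → SW at lon 175.667°, lat -88.625°.
Extended square 3, 7: +3·0.00833333° lon, +7·0.00416667° lat → SW at lon 175.692°, lat -88.5958°.
Cell spans 0.00833333° lon × 0.00416667° lat. Centre is SW corner plus half of each.
latitude -88.59375, longitude 175.69583.

-88.59375, 175.69583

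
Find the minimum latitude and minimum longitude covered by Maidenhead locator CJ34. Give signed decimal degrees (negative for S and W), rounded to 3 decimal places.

4.000, -134.000

Field C=2, J=9: +2·20° lon, +9·10° lat → SW at lon -140°, lat 0°.
Square 3, 4: +3·2° lon, +4·1° lat → SW at lon -134°, lat 4°.
latitude 4.000, longitude -134.000.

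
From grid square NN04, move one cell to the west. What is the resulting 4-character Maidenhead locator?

Longitude square 0; −1 → -1, wraps to 9, carry into field.
Longitude field N = 13; −1 → 12 = M.
The latitude characters are unchanged.

MN94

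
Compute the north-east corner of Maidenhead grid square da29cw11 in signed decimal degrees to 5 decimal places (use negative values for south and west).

Field D=3, A=0: +3·20° lon, +0·10° lat → SW at lon -120°, lat -90°.
Square 2, 9: +2·2° lon, +9·1° lat → SW at lon -116°, lat -81°.
Subsquare c=2, w=22: +2·0.0833333° lon, +22·0.0416667° lat → SW at lon -115.833°, lat -80.0833°.
Extended square 1, 1: +1·0.00833333° lon, +1·0.00416667° lat → SW at lon -115.825°, lat -80.0792°.
Cell spans 0.00833333° lon × 0.00416667° lat. NE corner is SW corner plus one full cell.
latitude -80.07500, longitude -115.81667.

-80.07500, -115.81667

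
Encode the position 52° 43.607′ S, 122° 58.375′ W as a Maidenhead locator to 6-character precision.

CD87mg

Add 180° to longitude and 90° to latitude: 57.0271, 37.2732.
Field: 57.0271/20 → 2 → C, 37.2732/10 → 3 → D; chars CD.
Square: 17.0271/2 → 8, 7.2732/1 → 7; chars 87.
Subsquare: 1.0271/0.0833333 → 12 → m, 0.2732/0.0416667 → 6 → g; chars mg.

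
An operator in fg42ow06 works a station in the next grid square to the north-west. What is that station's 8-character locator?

Longitude extended square 0; −1 → -1, wraps to 9, carry into subsquare.
Longitude subsquare o = 14; −1 → 13 = n.
Latitude extended square 6; +1 → 7.

FG42nw97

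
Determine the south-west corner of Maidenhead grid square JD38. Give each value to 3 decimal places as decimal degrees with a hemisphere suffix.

Field J=9, D=3: +9·20° lon, +3·10° lat → SW at lon 0°, lat -60°.
Square 3, 8: +3·2° lon, +8·1° lat → SW at lon 6°, lat -52°.
latitude 52.000° S, longitude 6.000° E.

52.000° S, 6.000° E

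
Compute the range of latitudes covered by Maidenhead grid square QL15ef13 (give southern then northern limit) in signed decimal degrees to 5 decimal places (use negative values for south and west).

Field Q=16, L=11: +16·20° lon, +11·10° lat → SW at lon 140°, lat 20°.
Square 1, 5: +1·2° lon, +5·1° lat → SW at lon 142°, lat 25°.
Subsquare e=4, f=5: +4·0.0833333° lon, +5·0.0416667° lat → SW at lon 142.333°, lat 25.2083°.
Extended square 1, 3: +1·0.00833333° lon, +3·0.00416667° lat → SW at lon 142.342°, lat 25.2208°.
Cell spans 0.00833333° lon × 0.00416667° lat.
south 25.22083, north 25.22500.

25.22083, 25.22500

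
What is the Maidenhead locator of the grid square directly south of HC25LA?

HC24lx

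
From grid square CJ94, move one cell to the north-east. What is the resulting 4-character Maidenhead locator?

DJ05

Longitude square 9; +1 → 10, wraps to 0, carry into field.
Longitude field C = 2; +1 → 3 = D.
Latitude square 4; +1 → 5.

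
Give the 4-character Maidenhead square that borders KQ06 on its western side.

JQ96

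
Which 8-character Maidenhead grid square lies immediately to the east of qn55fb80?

QN55fb90

Longitude extended square 8; +1 → 9.
The latitude characters are unchanged.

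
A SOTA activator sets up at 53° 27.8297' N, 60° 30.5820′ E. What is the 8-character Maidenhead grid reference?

Add 180° to longitude and 90° to latitude: 240.50970, 143.46383.
Field: lon ⌊240.50970/20⌋ = 12 → M; lat ⌊143.46383/10⌋ = 14 → O.
Square: lon ⌊0.50970/2⌋ = 0; lat ⌊3.46383/1⌋ = 3.
Subsquare: lon ⌊0.50970/0.0833333⌋ = 6 → g; lat ⌊0.46383/0.0416667⌋ = 11 → l.
Extended square: lon ⌊0.00970/0.00833333⌋ = 1; lat ⌊0.00550/0.00416667⌋ = 1.

MO03gl11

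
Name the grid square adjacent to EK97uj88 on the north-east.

EK97uj99

Longitude extended square 8; +1 → 9.
Latitude extended square 8; +1 → 9.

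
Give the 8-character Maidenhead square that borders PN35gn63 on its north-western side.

Longitude extended square 6; −1 → 5.
Latitude extended square 3; +1 → 4.

PN35gn54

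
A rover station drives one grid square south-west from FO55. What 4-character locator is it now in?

Longitude square 5; −1 → 4.
Latitude square 5; −1 → 4.

FO44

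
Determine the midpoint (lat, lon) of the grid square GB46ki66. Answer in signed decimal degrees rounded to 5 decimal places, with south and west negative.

Field G=6, B=1: +6·20° lon, +1·10° lat → SW at lon -60°, lat -80°.
Square 4, 6: +4·2° lon, +6·1° lat → SW at lon -52°, lat -74°.
Subsquare k=10, i=8: +10·0.0833333° lon, +8·0.0416667° lat → SW at lon -51.1667°, lat -73.6667°.
Extended square 6, 6: +6·0.00833333° lon, +6·0.00416667° lat → SW at lon -51.1167°, lat -73.6417°.
Cell spans 0.00833333° lon × 0.00416667° lat. Centre is SW corner plus half of each.
latitude -73.63958, longitude -51.11250.

-73.63958, -51.11250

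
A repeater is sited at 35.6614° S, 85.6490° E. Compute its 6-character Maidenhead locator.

NF24ti

Offset from 180°W / 90°S: lon 265.6490°, lat 54.3386°.
Field: lon ⌊265.6490/20⌋ = 13 → N; lat ⌊54.3386/10⌋ = 5 → F.
Square: lon ⌊5.6490/2⌋ = 2; lat ⌊4.3386/1⌋ = 4.
Subsquare: lon ⌊1.6490/0.0833333⌋ = 19 → t; lat ⌊0.3386/0.0416667⌋ = 8 → i.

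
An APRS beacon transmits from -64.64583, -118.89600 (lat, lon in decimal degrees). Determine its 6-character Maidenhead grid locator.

Offset from 180°W / 90°S: lon 61.1040°, lat 25.3542°.
Field: lon ⌊61.1040/20⌋ = 3 → D; lat ⌊25.3542/10⌋ = 2 → C.
Square: lon ⌊1.1040/2⌋ = 0; lat ⌊5.3542/1⌋ = 5.
Subsquare: lon ⌊1.1040/0.0833333⌋ = 13 → n; lat ⌊0.3542/0.0416667⌋ = 8 → i.

DC05ni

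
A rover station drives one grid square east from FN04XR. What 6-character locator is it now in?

FN14ar

Longitude subsquare x = 23; +1 → 24, wraps to 0 = a, carry into square.
Longitude square 0; +1 → 1.
The latitude characters are unchanged.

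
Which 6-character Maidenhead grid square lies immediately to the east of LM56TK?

Longitude subsquare t = 19; +1 → 20 = u.
The latitude characters are unchanged.

LM56uk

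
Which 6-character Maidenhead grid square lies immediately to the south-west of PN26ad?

Longitude subsquare a = 0; −1 → -1, wraps to 23 = x, carry into square.
Longitude square 2; −1 → 1.
Latitude subsquare d = 3; −1 → 2 = c.

PN16xc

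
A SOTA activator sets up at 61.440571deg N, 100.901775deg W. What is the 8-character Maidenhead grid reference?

DP91nk15

Shift to the Maidenhead origin (180°W, 90°S): lon 79.09822, lat 151.44057.
Field: 79.09822/20 → 3 → D, 151.44057/10 → 15 → P; chars DP.
Square: 19.09822/2 → 9, 1.44057/1 → 1; chars 91.
Subsquare: 1.09822/0.0833333 → 13 → n, 0.44057/0.0416667 → 10 → k; chars nk.
Extended square: 0.01489/0.00833333 → 1, 0.02390/0.00416667 → 5; chars 15.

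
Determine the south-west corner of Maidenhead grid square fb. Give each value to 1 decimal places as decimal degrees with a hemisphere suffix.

80.0° S, 80.0° W

Field F=5, B=1: +5·20° lon, +1·10° lat → SW at lon -80°, lat -80°.
latitude 80.0° S, longitude 80.0° W.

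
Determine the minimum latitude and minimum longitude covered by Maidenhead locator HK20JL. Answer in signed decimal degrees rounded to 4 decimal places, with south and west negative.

10.4583, -35.2500

Field H=7, K=10: +7·20° lon, +10·10° lat → SW at lon -40°, lat 10°.
Square 2, 0: +2·2° lon, +0·1° lat → SW at lon -36°, lat 10°.
Subsquare j=9, l=11: +9·0.0833333° lon, +11·0.0416667° lat → SW at lon -35.25°, lat 10.4583°.
latitude 10.4583, longitude -35.2500.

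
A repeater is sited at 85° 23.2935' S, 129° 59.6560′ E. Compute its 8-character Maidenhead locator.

PA44xo96

Add 180° to longitude and 90° to latitude: 309.99427, 4.61177.
Field (20°×10°, letters A–R): lon ⌊309.99427/20⌋ = 15 → P; lat ⌊4.61177/10⌋ = 0 → A.
Square (2°×1°, digits 0–9): lon ⌊9.99427/2⌋ = 4; lat ⌊4.61177/1⌋ = 4.
Subsquare (5′×2.5′, letters a–x): lon ⌊1.99427/0.0833333⌋ = 23 → x; lat ⌊0.61177/0.0416667⌋ = 14 → o.
Extended square (30″×15″, digits 0–9): lon ⌊0.07760/0.00833333⌋ = 9; lat ⌊0.02844/0.00416667⌋ = 6.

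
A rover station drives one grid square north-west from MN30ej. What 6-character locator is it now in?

Longitude subsquare e = 4; −1 → 3 = d.
Latitude subsquare j = 9; +1 → 10 = k.

MN30dk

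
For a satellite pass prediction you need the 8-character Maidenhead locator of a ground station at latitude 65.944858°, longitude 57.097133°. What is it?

LP85nw16

Shift to the Maidenhead origin (180°W, 90°S): lon 237.09713, lat 155.94486.
Field (20°×10°, letters A–R): lon ⌊237.09713/20⌋ = 11 → L; lat ⌊155.94486/10⌋ = 15 → P.
Square (2°×1°, digits 0–9): lon ⌊17.09713/2⌋ = 8; lat ⌊5.94486/1⌋ = 5.
Subsquare (5′×2.5′, letters a–x): lon ⌊1.09713/0.0833333⌋ = 13 → n; lat ⌊0.94486/0.0416667⌋ = 22 → w.
Extended square (30″×15″, digits 0–9): lon ⌊0.01380/0.00833333⌋ = 1; lat ⌊0.02819/0.00416667⌋ = 6.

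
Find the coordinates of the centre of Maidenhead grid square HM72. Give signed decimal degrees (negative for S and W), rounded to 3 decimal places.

Field H=7, M=12: +7·20° lon, +12·10° lat → SW at lon -40°, lat 30°.
Square 7, 2: +7·2° lon, +2·1° lat → SW at lon -26°, lat 32°.
Cell spans 2° lon × 1° lat. Centre is SW corner plus half of each.
latitude 32.500, longitude -25.000.

32.500, -25.000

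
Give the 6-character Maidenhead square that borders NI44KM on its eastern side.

NI44lm

Longitude subsquare k = 10; +1 → 11 = l.
The latitude characters are unchanged.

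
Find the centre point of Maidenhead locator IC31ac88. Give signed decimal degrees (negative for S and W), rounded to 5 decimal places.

-68.88125, -13.92917

Field I=8, C=2: +8·20° lon, +2·10° lat → SW at lon -20°, lat -70°.
Square 3, 1: +3·2° lon, +1·1° lat → SW at lon -14°, lat -69°.
Subsquare a=0, c=2: +0·0.0833333° lon, +2·0.0416667° lat → SW at lon -14°, lat -68.9167°.
Extended square 8, 8: +8·0.00833333° lon, +8·0.00416667° lat → SW at lon -13.9333°, lat -68.8833°.
Cell spans 0.00833333° lon × 0.00416667° lat. Centre is SW corner plus half of each.
latitude -68.88125, longitude -13.92917.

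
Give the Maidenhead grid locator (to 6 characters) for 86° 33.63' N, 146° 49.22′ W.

BR66on

Offset from 180°W / 90°S: lon 33.1797°, lat 176.5605°.
Field: lon ⌊33.1797/20⌋ = 1 → B; lat ⌊176.5605/10⌋ = 17 → R.
Square: lon ⌊13.1797/2⌋ = 6; lat ⌊6.5605/1⌋ = 6.
Subsquare: lon ⌊1.1797/0.0833333⌋ = 14 → o; lat ⌊0.5605/0.0416667⌋ = 13 → n.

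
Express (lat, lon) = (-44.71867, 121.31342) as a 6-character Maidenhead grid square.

Shift to the Maidenhead origin (180°W, 90°S): lon 301.3134, lat 45.2813.
Field: 301.3134/20 → 15 → P, 45.2813/10 → 4 → E; chars PE.
Square: 1.3134/2 → 0, 5.2813/1 → 5; chars 05.
Subsquare: 1.3134/0.0833333 → 15 → p, 0.2813/0.0416667 → 6 → g; chars pg.

PE05pg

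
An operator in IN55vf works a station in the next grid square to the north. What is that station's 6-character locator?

IN55vg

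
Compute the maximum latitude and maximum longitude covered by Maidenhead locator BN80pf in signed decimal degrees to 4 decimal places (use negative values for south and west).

40.2500, -142.6667

Field B=1, N=13: +1·20° lon, +13·10° lat → SW at lon -160°, lat 40°.
Square 8, 0: +8·2° lon, +0·1° lat → SW at lon -144°, lat 40°.
Subsquare p=15, f=5: +15·0.0833333° lon, +5·0.0416667° lat → SW at lon -142.75°, lat 40.2083°.
Cell spans 0.0833333° lon × 0.0416667° lat. NE corner is SW corner plus one full cell.
latitude 40.2500, longitude -142.6667.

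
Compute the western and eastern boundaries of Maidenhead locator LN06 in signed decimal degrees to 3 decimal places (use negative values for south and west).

40.000, 42.000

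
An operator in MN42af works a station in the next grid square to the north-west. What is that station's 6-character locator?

Longitude subsquare a = 0; −1 → -1, wraps to 23 = x, carry into square.
Longitude square 4; −1 → 3.
Latitude subsquare f = 5; +1 → 6 = g.

MN32xg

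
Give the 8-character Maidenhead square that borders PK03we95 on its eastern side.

PK03xe05

Longitude extended square 9; +1 → 10, wraps to 0, carry into subsquare.
Longitude subsquare w = 22; +1 → 23 = x.
The latitude characters are unchanged.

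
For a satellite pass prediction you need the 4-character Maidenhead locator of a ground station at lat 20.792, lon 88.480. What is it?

NL40

Shift to the Maidenhead origin (180°W, 90°S): lon 268.48, lat 110.79.
Field (20°×10°, letters A–R): 268.48/20 → 13 → N, 110.79/10 → 11 → L; chars NL.
Square (2°×1°, digits 0–9): 8.48/2 → 4, 0.79/1 → 0; chars 40.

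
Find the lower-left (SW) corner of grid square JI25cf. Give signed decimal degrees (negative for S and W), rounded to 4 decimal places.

Field J=9, I=8: +9·20° lon, +8·10° lat → SW at lon 0°, lat -10°.
Square 2, 5: +2·2° lon, +5·1° lat → SW at lon 4°, lat -5°.
Subsquare c=2, f=5: +2·0.0833333° lon, +5·0.0416667° lat → SW at lon 4.16667°, lat -4.79167°.
latitude -4.7917, longitude 4.1667.

-4.7917, 4.1667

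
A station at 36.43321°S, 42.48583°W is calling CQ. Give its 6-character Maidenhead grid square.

Add 180° to longitude and 90° to latitude: 137.5142, 53.5668.
Field: 137.5142/20 → 6 → G, 53.5668/10 → 5 → F; chars GF.
Square: 17.5142/2 → 8, 3.5668/1 → 3; chars 83.
Subsquare: 1.5142/0.0833333 → 18 → s, 0.5668/0.0416667 → 13 → n; chars sn.

GF83sn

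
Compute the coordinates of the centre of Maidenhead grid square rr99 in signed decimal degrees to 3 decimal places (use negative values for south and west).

89.500, 179.000

Field R=17, R=17: +17·20° lon, +17·10° lat → SW at lon 160°, lat 80°.
Square 9, 9: +9·2° lon, +9·1° lat → SW at lon 178°, lat 89°.
Cell spans 2° lon × 1° lat. Centre is SW corner plus half of each.
latitude 89.500, longitude 179.000.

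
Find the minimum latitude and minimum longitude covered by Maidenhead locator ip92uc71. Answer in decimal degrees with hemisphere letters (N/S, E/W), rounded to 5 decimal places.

62.08750° N, 0.27500° W

Field I=8, P=15: +8·20° lon, +15·10° lat → SW at lon -20°, lat 60°.
Square 9, 2: +9·2° lon, +2·1° lat → SW at lon -2°, lat 62°.
Subsquare u=20, c=2: +20·0.0833333° lon, +2·0.0416667° lat → SW at lon -0.333333°, lat 62.0833°.
Extended square 7, 1: +7·0.00833333° lon, +1·0.00416667° lat → SW at lon -0.275°, lat 62.0875°.
latitude 62.08750° N, longitude 0.27500° W.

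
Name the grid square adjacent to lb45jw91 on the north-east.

LB45kw02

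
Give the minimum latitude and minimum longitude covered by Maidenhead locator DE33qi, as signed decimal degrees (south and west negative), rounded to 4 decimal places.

Field D=3, E=4: +3·20° lon, +4·10° lat → SW at lon -120°, lat -50°.
Square 3, 3: +3·2° lon, +3·1° lat → SW at lon -114°, lat -47°.
Subsquare q=16, i=8: +16·0.0833333° lon, +8·0.0416667° lat → SW at lon -112.667°, lat -46.6667°.
latitude -46.6667, longitude -112.6667.

-46.6667, -112.6667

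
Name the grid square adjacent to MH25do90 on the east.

MH25eo00

Longitude extended square 9; +1 → 10, wraps to 0, carry into subsquare.
Longitude subsquare d = 3; +1 → 4 = e.
The latitude characters are unchanged.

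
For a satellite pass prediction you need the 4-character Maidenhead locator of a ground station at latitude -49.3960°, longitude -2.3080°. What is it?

Offset from 180°W / 90°S: lon 177.69°, lat 40.60°.
Field: lon ⌊177.69/20⌋ = 8 → I; lat ⌊40.60/10⌋ = 4 → E.
Square: lon ⌊17.69/2⌋ = 8; lat ⌊0.60/1⌋ = 0.

IE80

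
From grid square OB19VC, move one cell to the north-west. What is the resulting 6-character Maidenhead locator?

Longitude subsquare v = 21; −1 → 20 = u.
Latitude subsquare c = 2; +1 → 3 = d.

OB19ud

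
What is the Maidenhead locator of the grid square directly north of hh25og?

Latitude subsquare g = 6; +1 → 7 = h.
The longitude characters are unchanged.

HH25oh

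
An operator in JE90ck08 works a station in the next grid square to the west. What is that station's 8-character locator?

JE90bk98

Longitude extended square 0; −1 → -1, wraps to 9, carry into subsquare.
Longitude subsquare c = 2; −1 → 1 = b.
The latitude characters are unchanged.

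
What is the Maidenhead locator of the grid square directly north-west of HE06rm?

HE06qn

Longitude subsquare r = 17; −1 → 16 = q.
Latitude subsquare m = 12; +1 → 13 = n.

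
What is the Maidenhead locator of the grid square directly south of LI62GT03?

Latitude extended square 3; −1 → 2.
The longitude characters are unchanged.

LI62gt02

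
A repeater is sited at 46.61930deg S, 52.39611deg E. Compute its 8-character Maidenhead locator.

LE63ej71

Add 180° to longitude and 90° to latitude: 232.39611, 43.38070.
Field: 232.39611/20 → 11 → L, 43.38070/10 → 4 → E; chars LE.
Square: 12.39611/2 → 6, 3.38070/1 → 3; chars 63.
Subsquare: 0.39611/0.0833333 → 4 → e, 0.38070/0.0416667 → 9 → j; chars ej.
Extended square: 0.06278/0.00833333 → 7, 0.00570/0.00416667 → 1; chars 71.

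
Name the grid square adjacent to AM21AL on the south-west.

AM11xk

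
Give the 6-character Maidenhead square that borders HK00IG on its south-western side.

Longitude subsquare i = 8; −1 → 7 = h.
Latitude subsquare g = 6; −1 → 5 = f.

HK00hf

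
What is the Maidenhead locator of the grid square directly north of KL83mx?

KL84ma

Latitude subsquare x = 23; +1 → 24, wraps to 0 = a, carry into square.
Latitude square 3; +1 → 4.
The longitude characters are unchanged.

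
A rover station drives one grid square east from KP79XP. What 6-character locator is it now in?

KP89ap

Longitude subsquare x = 23; +1 → 24, wraps to 0 = a, carry into square.
Longitude square 7; +1 → 8.
The latitude characters are unchanged.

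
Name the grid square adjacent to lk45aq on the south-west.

Longitude subsquare a = 0; −1 → -1, wraps to 23 = x, carry into square.
Longitude square 4; −1 → 3.
Latitude subsquare q = 16; −1 → 15 = p.

LK35xp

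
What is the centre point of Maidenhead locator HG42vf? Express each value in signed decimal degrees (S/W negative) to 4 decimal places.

-27.7708, -30.2083

Field H=7, G=6: +7·20° lon, +6·10° lat → SW at lon -40°, lat -30°.
Square 4, 2: +4·2° lon, +2·1° lat → SW at lon -32°, lat -28°.
Subsquare v=21, f=5: +21·0.0833333° lon, +5·0.0416667° lat → SW at lon -30.25°, lat -27.7917°.
Cell spans 0.0833333° lon × 0.0416667° lat. Centre is SW corner plus half of each.
latitude -27.7708, longitude -30.2083.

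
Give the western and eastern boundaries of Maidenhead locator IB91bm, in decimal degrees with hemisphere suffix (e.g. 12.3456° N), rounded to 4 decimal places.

1.9167° W, 1.8333° W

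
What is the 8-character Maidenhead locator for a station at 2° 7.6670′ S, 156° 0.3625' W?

Add 180° to longitude and 90° to latitude: 23.99396, 87.87222.
Field: lon ⌊23.99396/20⌋ = 1 → B; lat ⌊87.87222/10⌋ = 8 → I.
Square: lon ⌊3.99396/2⌋ = 1; lat ⌊7.87222/1⌋ = 7.
Subsquare: lon ⌊1.99396/0.0833333⌋ = 23 → x; lat ⌊0.87222/0.0416667⌋ = 20 → u.
Extended square: lon ⌊0.07729/0.00833333⌋ = 9; lat ⌊0.03888/0.00416667⌋ = 9.

BI17xu99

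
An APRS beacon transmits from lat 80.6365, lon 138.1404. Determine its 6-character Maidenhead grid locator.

PR90bp

Offset from 180°W / 90°S: lon 318.1404°, lat 170.6365°.
Field: 318.1404/20 → 15 → P, 170.6365/10 → 17 → R; chars PR.
Square: 18.1404/2 → 9, 0.6365/1 → 0; chars 90.
Subsquare: 0.1404/0.0833333 → 1 → b, 0.6365/0.0416667 → 15 → p; chars bp.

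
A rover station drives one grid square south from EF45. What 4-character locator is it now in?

EF44

Latitude square 5; −1 → 4.
The longitude characters are unchanged.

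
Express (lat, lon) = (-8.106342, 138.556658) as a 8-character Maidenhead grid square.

PI91gv64

Shift to the Maidenhead origin (180°W, 90°S): lon 318.55666, lat 81.89366.
Field: lon ⌊318.55666/20⌋ = 15 → P; lat ⌊81.89366/10⌋ = 8 → I.
Square: lon ⌊18.55666/2⌋ = 9; lat ⌊1.89366/1⌋ = 1.
Subsquare: lon ⌊0.55666/0.0833333⌋ = 6 → g; lat ⌊0.89366/0.0416667⌋ = 21 → v.
Extended square: lon ⌊0.05666/0.00833333⌋ = 6; lat ⌊0.01866/0.00416667⌋ = 4.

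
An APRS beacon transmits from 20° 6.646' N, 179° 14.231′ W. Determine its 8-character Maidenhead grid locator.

AL00jc16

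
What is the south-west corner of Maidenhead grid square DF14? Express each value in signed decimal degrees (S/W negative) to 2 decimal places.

-36.00, -118.00

Field D=3, F=5: +3·20° lon, +5·10° lat → SW at lon -120°, lat -40°.
Square 1, 4: +1·2° lon, +4·1° lat → SW at lon -118°, lat -36°.
latitude -36.00, longitude -118.00.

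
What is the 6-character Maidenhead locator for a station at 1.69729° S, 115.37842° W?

DI28hh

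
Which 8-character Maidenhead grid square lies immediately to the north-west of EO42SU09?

Longitude extended square 0; −1 → -1, wraps to 9, carry into subsquare.
Longitude subsquare s = 18; −1 → 17 = r.
Latitude extended square 9; +1 → 10, wraps to 0, carry into subsquare.
Latitude subsquare u = 20; +1 → 21 = v.

EO42rv90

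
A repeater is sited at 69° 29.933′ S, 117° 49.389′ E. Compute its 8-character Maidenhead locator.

OC80vm80

Add 180° to longitude and 90° to latitude: 297.82315, 20.50112.
Field (20°×10°, letters A–R): lon ⌊297.82315/20⌋ = 14 → O; lat ⌊20.50112/10⌋ = 2 → C.
Square (2°×1°, digits 0–9): lon ⌊17.82315/2⌋ = 8; lat ⌊0.50112/1⌋ = 0.
Subsquare (5′×2.5′, letters a–x): lon ⌊1.82315/0.0833333⌋ = 21 → v; lat ⌊0.50112/0.0416667⌋ = 12 → m.
Extended square (30″×15″, digits 0–9): lon ⌊0.07315/0.00833333⌋ = 8; lat ⌊0.00112/0.00416667⌋ = 0.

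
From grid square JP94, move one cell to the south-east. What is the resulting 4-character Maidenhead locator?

KP03

Longitude square 9; +1 → 10, wraps to 0, carry into field.
Longitude field J = 9; +1 → 10 = K.
Latitude square 4; −1 → 3.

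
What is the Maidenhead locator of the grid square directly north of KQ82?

KQ83

Latitude square 2; +1 → 3.
The longitude characters are unchanged.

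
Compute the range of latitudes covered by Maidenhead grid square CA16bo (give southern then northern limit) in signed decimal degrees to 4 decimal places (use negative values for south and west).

Field C=2, A=0: +2·20° lon, +0·10° lat → SW at lon -140°, lat -90°.
Square 1, 6: +1·2° lon, +6·1° lat → SW at lon -138°, lat -84°.
Subsquare b=1, o=14: +1·0.0833333° lon, +14·0.0416667° lat → SW at lon -137.917°, lat -83.4167°.
Cell spans 0.0833333° lon × 0.0416667° lat.
south -83.4167, north -83.3750.

-83.4167, -83.3750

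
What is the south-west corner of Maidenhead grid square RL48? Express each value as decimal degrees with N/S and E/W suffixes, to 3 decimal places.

28.000° N, 168.000° E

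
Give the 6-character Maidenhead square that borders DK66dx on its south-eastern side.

Longitude subsquare d = 3; +1 → 4 = e.
Latitude subsquare x = 23; −1 → 22 = w.

DK66ew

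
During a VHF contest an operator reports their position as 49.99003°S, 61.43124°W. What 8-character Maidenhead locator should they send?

Shift to the Maidenhead origin (180°W, 90°S): lon 118.56876, lat 40.00997.
Field: 118.56876/20 → 5 → F, 40.00997/10 → 4 → E; chars FE.
Square: 18.56876/2 → 9, 0.00997/1 → 0; chars 90.
Subsquare: 0.56876/0.0833333 → 6 → g, 0.00997/0.0416667 → 0 → a; chars ga.
Extended square: 0.06876/0.00833333 → 8, 0.00997/0.00416667 → 2; chars 82.

FE90ga82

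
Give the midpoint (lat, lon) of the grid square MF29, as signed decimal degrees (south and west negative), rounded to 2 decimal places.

-30.50, 65.00

Field M=12, F=5: +12·20° lon, +5·10° lat → SW at lon 60°, lat -40°.
Square 2, 9: +2·2° lon, +9·1° lat → SW at lon 64°, lat -31°.
Cell spans 2° lon × 1° lat. Centre is SW corner plus half of each.
latitude -30.50, longitude 65.00.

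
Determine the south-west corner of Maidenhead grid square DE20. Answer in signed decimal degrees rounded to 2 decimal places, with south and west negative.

-50.00, -116.00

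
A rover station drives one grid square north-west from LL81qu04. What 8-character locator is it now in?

Longitude extended square 0; −1 → -1, wraps to 9, carry into subsquare.
Longitude subsquare q = 16; −1 → 15 = p.
Latitude extended square 4; +1 → 5.

LL81pu95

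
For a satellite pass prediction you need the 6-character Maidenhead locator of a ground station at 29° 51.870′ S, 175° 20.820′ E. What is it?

Offset from 180°W / 90°S: lon 355.3470°, lat 60.1355°.
Field: lon ⌊355.3470/20⌋ = 17 → R; lat ⌊60.1355/10⌋ = 6 → G.
Square: lon ⌊15.3470/2⌋ = 7; lat ⌊0.1355/1⌋ = 0.
Subsquare: lon ⌊1.3470/0.0833333⌋ = 16 → q; lat ⌊0.1355/0.0416667⌋ = 3 → d.

RG70qd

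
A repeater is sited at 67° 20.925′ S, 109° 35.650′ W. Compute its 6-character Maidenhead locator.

Add 180° to longitude and 90° to latitude: 70.4058, 22.6513.
Field (20°×10°, letters A–R): 70.4058/20 → 3 → D, 22.6513/10 → 2 → C; chars DC.
Square (2°×1°, digits 0–9): 10.4058/2 → 5, 2.6513/1 → 2; chars 52.
Subsquare (5′×2.5′, letters a–x): 0.4058/0.0833333 → 4 → e, 0.6513/0.0416667 → 15 → p; chars ep.

DC52ep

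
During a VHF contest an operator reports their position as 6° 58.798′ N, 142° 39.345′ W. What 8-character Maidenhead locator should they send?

BJ86qx15

Add 180° to longitude and 90° to latitude: 37.34425, 96.97997.
Field: lon ⌊37.34425/20⌋ = 1 → B; lat ⌊96.97997/10⌋ = 9 → J.
Square: lon ⌊17.34425/2⌋ = 8; lat ⌊6.97997/1⌋ = 6.
Subsquare: lon ⌊1.34425/0.0833333⌋ = 16 → q; lat ⌊0.97997/0.0416667⌋ = 23 → x.
Extended square: lon ⌊0.01092/0.00833333⌋ = 1; lat ⌊0.02163/0.00416667⌋ = 5.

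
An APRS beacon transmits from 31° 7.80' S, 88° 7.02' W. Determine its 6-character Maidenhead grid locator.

EF58wu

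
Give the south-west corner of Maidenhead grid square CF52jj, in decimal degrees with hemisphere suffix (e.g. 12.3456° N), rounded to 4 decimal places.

Field C=2, F=5: +2·20° lon, +5·10° lat → SW at lon -140°, lat -40°.
Square 5, 2: +5·2° lon, +2·1° lat → SW at lon -130°, lat -38°.
Subsquare j=9, j=9: +9·0.0833333° lon, +9·0.0416667° lat → SW at lon -129.25°, lat -37.625°.
latitude 37.6250° S, longitude 129.2500° W.

37.6250° S, 129.2500° W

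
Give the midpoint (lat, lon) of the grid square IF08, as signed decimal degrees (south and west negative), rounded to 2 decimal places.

-31.50, -19.00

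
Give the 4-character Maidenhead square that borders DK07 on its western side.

CK97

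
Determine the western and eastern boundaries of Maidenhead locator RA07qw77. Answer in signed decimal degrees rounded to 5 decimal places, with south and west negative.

161.39167, 161.40000

Field R=17, A=0: +17·20° lon, +0·10° lat → SW at lon 160°, lat -90°.
Square 0, 7: +0·2° lon, +7·1° lat → SW at lon 160°, lat -83°.
Subsquare q=16, w=22: +16·0.0833333° lon, +22·0.0416667° lat → SW at lon 161.333°, lat -82.0833°.
Extended square 7, 7: +7·0.00833333° lon, +7·0.00416667° lat → SW at lon 161.392°, lat -82.0542°.
Cell spans 0.00833333° lon × 0.00416667° lat.
west 161.39167, east 161.40000.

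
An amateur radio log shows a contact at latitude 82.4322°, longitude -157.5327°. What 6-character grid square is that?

BR12fk

Shift to the Maidenhead origin (180°W, 90°S): lon 22.4673, lat 172.4322.
Field: lon ⌊22.4673/20⌋ = 1 → B; lat ⌊172.4322/10⌋ = 17 → R.
Square: lon ⌊2.4673/2⌋ = 1; lat ⌊2.4322/1⌋ = 2.
Subsquare: lon ⌊0.4673/0.0833333⌋ = 5 → f; lat ⌊0.4322/0.0416667⌋ = 10 → k.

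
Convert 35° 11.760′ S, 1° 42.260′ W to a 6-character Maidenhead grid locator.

IF94dt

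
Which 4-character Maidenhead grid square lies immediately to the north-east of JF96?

Longitude square 9; +1 → 10, wraps to 0, carry into field.
Longitude field J = 9; +1 → 10 = K.
Latitude square 6; +1 → 7.

KF07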